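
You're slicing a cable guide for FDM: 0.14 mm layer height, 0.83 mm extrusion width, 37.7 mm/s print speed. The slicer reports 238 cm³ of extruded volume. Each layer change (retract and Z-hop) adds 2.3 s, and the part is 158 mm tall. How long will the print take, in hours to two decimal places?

Bead cross-section: 0.14 × 0.83 → 0.1162 mm².
Total extruded path = 238000/0.1162 = 2048192.8 mm.
Print-move time: 2048192.8 / 37.7 → 54328.7 s.
Layers = ⌈158/0.14⌉ = 1129.
Layer-change overhead = 1129 × 2.3, so 2596.7 s.
Total = 54328.7 + 2596.7 = 56925.4 s = 15.81 hours.

15.81 hours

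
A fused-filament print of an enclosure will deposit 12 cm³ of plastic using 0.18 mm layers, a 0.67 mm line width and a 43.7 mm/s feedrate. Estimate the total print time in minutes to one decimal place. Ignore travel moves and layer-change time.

37.9 minutes

Line area = 0.18 × 0.67, so 0.1206 mm².
Toolpath length = 12 cm³ / 0.1206 mm² = 12000 / 0.1206 = 99502.5 mm.
Time extruding = 99502.5 / 43.7, so 2276.9 s.
2276.9 s = 37.9 minutes.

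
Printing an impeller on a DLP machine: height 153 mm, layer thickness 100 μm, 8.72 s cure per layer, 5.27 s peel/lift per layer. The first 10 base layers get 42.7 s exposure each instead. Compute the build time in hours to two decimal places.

Layers = ⌈153/0.1⌉ = 1530.
Base layers: 10 × (42.7 + 5.27) → 479.7 s.
Remaining layers = 1520 × (8.72 + 5.27) = 21264.8 s.
Sum: 479.7 + 21264.8 = 21744.5 s → 6.04 hours.

6.04 hours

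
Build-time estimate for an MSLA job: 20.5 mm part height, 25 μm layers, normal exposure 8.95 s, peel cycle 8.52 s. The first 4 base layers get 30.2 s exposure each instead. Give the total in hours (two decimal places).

Layer count = ceil(20.5 / 0.025) = 820.
Base layers = 4 × (30.2 + 8.52) = 154.88 s.
Normal layers: 816 × (8.95 + 8.52) → 14255.52 s.
Total = 154.88 + 14255.52 = 14410.4 s = 4.00 hours.

4.00 hours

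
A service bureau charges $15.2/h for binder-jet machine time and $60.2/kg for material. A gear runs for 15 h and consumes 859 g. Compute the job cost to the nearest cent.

Time charge = 15.2 × 15 = $228.00.
Material cost = 60.2 × 859/1000, so $51.7118.
Job cost: 228.00 + 51.7118 = 279.7118 ≈ $279.71.

$279.71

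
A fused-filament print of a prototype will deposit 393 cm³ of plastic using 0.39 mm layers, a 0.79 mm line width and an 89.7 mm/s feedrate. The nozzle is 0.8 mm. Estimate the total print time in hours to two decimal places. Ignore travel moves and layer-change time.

Bead cross-section = 0.39 × 0.79, so 0.3081 mm².
Path length: 393000 mm³ / 0.3081 mm² → 1275559.9 mm.
Time extruding = 1275559.9 / 89.7, so 14220.3 s.
Converting: 14220.3 s = 3.95 hours.

3.95 hours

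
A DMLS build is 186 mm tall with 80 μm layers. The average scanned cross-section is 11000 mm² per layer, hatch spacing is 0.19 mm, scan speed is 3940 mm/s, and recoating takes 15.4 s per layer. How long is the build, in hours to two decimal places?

19.44 hours

Layer count = ceil(186 / 0.08) = 2325.
Hatch length per layer = 11000 / 0.19, so 57894.7 mm.
Per-layer scan time: 57894.7 / 3940 → 14.6941 s.
Time per layer: 14.6941 + 15.4 → 30.0941 s.
Build time = 2325 × 30.0941 = 69968.7825 s = 19.44 hours.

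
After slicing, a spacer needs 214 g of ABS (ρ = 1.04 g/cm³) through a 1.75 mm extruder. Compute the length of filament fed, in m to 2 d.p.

Volume = 214 g / 1.04 g·cm⁻³ = 205.7692 cm³ = 205769.2 mm³.
A = π r² = π × 0.875² = 2.4053 mm².
Length = 205769.2 / 2.4053 = 85548.25 mm = 85.55 m.

85.55 m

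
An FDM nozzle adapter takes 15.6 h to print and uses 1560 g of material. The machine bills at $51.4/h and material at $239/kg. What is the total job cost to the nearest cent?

$1174.68

Machine-time cost = 51.4 × 15.6, so $801.84.
Feedstock cost = 239 × 1560/1000 = $372.84.
Job cost: 801.84 + 372.84 = $1174.68.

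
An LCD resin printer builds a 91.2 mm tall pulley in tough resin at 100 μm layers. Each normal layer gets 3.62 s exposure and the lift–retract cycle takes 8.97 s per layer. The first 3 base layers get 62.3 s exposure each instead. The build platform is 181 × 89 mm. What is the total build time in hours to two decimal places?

3.24 hours

Number of layers: 91.2 / 0.1 → 912 (rounded up).
Bottom layers = 3 × (62.3 + 8.97) = 213.81 s.
Regular layers: 909 × (3.62 + 8.97) → 11444.31 s.
Sum: 213.81 + 11444.31 = 11658.12 s → 3.24 hours.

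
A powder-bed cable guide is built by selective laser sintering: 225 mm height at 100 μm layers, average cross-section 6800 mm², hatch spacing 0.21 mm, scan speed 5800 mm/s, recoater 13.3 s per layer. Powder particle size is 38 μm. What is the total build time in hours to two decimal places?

Number of layers: 225 / 0.1 → 2250 (rounded up).
Scan path per layer = 6800 / 0.21, so 32381 mm.
Scan time per layer: 32381 / 5800 → 5.5829 s.
Per-layer time = 5.5829 + 13.3, so 18.8829 s.
2250 layers × 18.8829 s/layer = 42486.525 s, i.e. 11.80 hours.

11.80 hours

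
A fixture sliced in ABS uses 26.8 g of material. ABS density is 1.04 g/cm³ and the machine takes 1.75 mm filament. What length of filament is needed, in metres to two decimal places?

Volume = 26.8 g / 1.04 g·cm⁻³ = 25.7692 cm³ = 25769.2 mm³.
Filament cross-section = π × (1.75/2)² = 2.4053 mm².
L = V/A = 25769.2/2.4053 = 10713.51 mm → 10.71 m.

10.71 m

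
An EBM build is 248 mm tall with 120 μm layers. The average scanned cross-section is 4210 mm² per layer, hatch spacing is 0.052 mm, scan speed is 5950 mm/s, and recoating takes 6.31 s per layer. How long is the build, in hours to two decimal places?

Layer count = ceil(248 / 0.12) = 2067.
Scan path per layer = 4210 / 0.052 = 80961.5 mm.
Per-layer scan time = 80961.5 / 5950 = 13.607 s.
Layer cycle = 13.607 + 6.31, so 19.917 s.
2067 layers × 19.917 s/layer = 41168.439 s, i.e. 11.44 hours.

11.44 hours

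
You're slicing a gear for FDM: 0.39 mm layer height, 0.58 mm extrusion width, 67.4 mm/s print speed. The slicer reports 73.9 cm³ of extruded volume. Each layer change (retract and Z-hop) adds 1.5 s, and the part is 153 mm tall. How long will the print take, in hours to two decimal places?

Bead cross-section = 0.39 × 0.58 = 0.2262 mm².
Path length: 73900 mm³ / 0.2262 mm² → 326702 mm.
Time extruding = 326702 / 67.4 = 4847.2 s.
Layer count = ceil(153 / 0.39) = 393.
Non-print overhead = 393 × 1.5 = 589.5 s.
Total = 4847.2 + 589.5 = 5436.7 s = 1.51 hours.

1.51 hours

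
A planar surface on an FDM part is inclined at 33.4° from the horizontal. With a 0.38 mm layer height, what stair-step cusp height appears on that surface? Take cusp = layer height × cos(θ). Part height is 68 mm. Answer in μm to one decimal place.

317.2 μm

h_c = t·cos θ = 0.38 × 0.8348 = 0.317224 mm (317.2 μm).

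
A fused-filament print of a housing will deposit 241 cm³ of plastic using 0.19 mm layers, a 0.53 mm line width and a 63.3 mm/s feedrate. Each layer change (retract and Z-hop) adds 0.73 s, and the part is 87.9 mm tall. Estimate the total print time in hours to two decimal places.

Line area = 0.19 × 0.53 = 0.1007 mm².
Path length: 241000 mm³ / 0.1007 mm² → 2393247.3 mm.
Extrusion time = 2393247.3 / 63.3, so 37808 s.
Number of layers: 87.9 / 0.19 → 463 (rounded up).
Layer-change overhead: 463 × 0.73 → 337.99 s.
Altogether 37808 + 337.99 = 38145.99 s, i.e. 10.60 hours.

10.60 hours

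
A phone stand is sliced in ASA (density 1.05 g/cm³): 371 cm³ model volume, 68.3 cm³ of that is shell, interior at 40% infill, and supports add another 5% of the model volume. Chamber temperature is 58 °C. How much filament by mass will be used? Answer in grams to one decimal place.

218.3 g

Volume inside the shell = 371 − 68.3, so 302.7 cm³.
Deposited infill = 0.40 × 302.7, so 121.08 cm³.
Support: 0.05 × 371 → 18.55 cm³.
Total printed volume = 68.3 + 121.08 + 18.55 = 207.93 cm³.
Mass: 207.93 × 1.05 → 218.3265 g.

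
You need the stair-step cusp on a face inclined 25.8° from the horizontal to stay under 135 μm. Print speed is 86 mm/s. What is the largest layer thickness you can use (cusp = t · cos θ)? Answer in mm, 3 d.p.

0.150 mm

cos(25.8°) = 0.9003; t_max = 0.135/0.9003 = 0.150 mm.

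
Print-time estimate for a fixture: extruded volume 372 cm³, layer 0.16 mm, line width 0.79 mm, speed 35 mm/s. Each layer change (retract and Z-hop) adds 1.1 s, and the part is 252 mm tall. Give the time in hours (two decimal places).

Line area: 0.16 × 0.79 → 0.1264 mm².
Toolpath length = 372 cm³ / 0.1264 mm² = 372000 / 0.1264 = 2943038 mm.
Time extruding = 2943038 / 35 = 84086.8 s.
Layer count = ceil(252 / 0.16) = 1575.
Layer-change overhead = 1575 × 1.1 = 1732.5 s.
Altogether 84086.8 + 1732.5 = 85819.3 s, i.e. 23.84 hours.

23.84 hours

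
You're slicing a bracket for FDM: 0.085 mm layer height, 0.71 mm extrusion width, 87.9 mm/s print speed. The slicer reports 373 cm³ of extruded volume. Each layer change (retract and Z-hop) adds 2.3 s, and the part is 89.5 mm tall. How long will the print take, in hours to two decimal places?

20.20 hours

Extrusion cross-section = 0.085 × 0.71 = 0.06035 mm².
Total extruded path = 373000/0.06035 = 6180613.1 mm.
Time extruding = 6180613.1 / 87.9, so 70314.1 s.
Layer count = ceil(89.5 / 0.085) = 1053.
Non-print overhead: 1053 × 2.3 → 2421.9 s.
Altogether 70314.1 + 2421.9 = 72736 s, i.e. 20.20 hours.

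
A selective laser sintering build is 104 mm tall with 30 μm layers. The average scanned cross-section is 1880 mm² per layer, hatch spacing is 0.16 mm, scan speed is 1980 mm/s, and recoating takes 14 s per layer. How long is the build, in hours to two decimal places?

19.20 hours

Layer count = ceil(104 / 0.03) = 3467.
Per-layer scan distance = 1880 / 0.16 = 11750 mm.
Scan time per layer = 11750 / 1980 = 5.9343 s.
Time per layer = 5.9343 + 14 = 19.9343 s.
Build time = 3467 × 19.9343 = 69112.2181 s = 19.20 hours.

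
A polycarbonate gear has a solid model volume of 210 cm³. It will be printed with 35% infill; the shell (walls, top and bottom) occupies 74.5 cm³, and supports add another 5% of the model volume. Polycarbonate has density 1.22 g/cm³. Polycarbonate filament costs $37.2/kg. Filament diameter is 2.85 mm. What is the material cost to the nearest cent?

Interior volume: 210 − 74.5 → 135.5 cm³.
Infill volume = 0.35 × 135.5, so 47.425 cm³.
Support = 0.05 × 210, so 10.5 cm³.
Total extruded = 74.5 + 47.425 + 10.5, so 132.425 cm³.
Mass: 132.425 × 1.22 → 161.5585 g.
Cost = 161.5585 g / 1000 × $37.2/kg = $6.01.

$6.01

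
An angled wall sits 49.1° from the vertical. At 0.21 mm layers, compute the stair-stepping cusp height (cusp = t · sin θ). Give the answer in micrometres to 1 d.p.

158.7 μm

h_c = t·sin θ = 0.21 × 0.7559 = 0.158739 mm (158.7 μm).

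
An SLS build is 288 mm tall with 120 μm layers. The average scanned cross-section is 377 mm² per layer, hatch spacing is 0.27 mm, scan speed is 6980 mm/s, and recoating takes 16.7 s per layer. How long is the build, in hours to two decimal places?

Number of layers: 288 / 0.12 → 2400 (rounded up).
Per-layer scan distance: 377 / 0.27 → 1396.3 mm.
Laser time per layer = 1396.3 / 6980 = 0.2 s.
Per-layer time: 0.2 + 16.7 → 16.9 s.
Total: 2400 × 16.9 s = 40560 s → 11.27 hours.

11.27 hours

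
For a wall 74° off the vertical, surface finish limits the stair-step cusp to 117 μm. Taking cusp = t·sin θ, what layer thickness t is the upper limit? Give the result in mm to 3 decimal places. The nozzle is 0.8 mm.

0.122 mm

Layer height = cusp / sin(74°) = 0.117 / 0.9613 = 0.122 mm.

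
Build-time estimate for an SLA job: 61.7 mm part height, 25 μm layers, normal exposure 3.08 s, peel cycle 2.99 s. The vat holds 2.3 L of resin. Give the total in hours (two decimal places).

Layer count = ceil(61.7 / 0.025) = 2468.
Each layer takes: 3.08 + 2.99 → 6.07 s.
Total = 2468 × 6.07 = 14980.76 s = 4.16 hours.

4.16 hours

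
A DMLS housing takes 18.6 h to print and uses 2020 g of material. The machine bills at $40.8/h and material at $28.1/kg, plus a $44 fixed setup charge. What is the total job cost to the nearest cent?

Machine-time cost: 40.8 × 18.6 → $758.88.
Material charge = 28.1 × 2020/1000 = $56.762.
Adding setup: 758.88 + 56.762 + 44 → 859.642 ≈ $859.64.

$859.64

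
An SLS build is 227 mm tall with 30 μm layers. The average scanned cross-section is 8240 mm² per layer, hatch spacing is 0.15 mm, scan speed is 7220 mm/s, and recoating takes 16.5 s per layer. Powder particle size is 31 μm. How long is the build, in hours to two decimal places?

Layers = ⌈227/0.03⌉ = 7567.
Hatch length per layer: 8240 / 0.15 → 54933.3 mm.
Scan time per layer = 54933.3 / 7220 = 7.6085 s.
Time per layer: 7.6085 + 16.5 → 24.1085 s.
Build time = 7567 × 24.1085 = 182429.0195 s = 50.67 hours.

50.67 hours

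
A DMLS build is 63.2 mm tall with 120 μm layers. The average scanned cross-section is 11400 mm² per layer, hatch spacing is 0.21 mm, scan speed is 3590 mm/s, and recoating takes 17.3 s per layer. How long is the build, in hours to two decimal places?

Layers = ⌈63.2/0.12⌉ = 527.
Scan path per layer = 11400 / 0.21, so 54285.7 mm.
Per-layer scan time: 54285.7 / 3590 → 15.1214 s.
Time per layer = 15.1214 + 17.3, so 32.4214 s.
Build time = 527 × 32.4214 = 17086.0778 s = 4.75 hours.

4.75 hours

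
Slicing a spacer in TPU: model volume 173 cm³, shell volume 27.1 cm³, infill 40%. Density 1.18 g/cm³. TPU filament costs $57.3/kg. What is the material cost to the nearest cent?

$5.78

Infill region = 173 − 27.1, so 145.9 cm³.
Deposited infill = 0.40 × 145.9 = 58.36 cm³.
Deposited volume = 27.1 + 58.36, so 85.46 cm³.
Mass: 85.46 × 1.18 → 100.8428 g.
Cost = 100.8428 g / 1000 × $57.3/kg = $5.78.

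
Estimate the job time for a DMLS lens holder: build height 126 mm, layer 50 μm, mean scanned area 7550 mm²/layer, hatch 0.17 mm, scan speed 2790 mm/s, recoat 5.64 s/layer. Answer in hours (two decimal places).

Layers = ⌈126/0.05⌉ = 2520.
Hatch length per layer = 7550 / 0.17, so 44411.8 mm.
Scan time per layer: 44411.8 / 2790 → 15.9182 s.
Layer cycle: 15.9182 + 5.64 → 21.5582 s.
Build time = 2520 × 21.5582 = 54326.664 s = 15.09 hours.

15.09 hours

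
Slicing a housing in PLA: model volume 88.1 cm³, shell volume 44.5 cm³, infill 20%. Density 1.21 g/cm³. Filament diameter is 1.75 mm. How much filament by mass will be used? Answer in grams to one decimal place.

Volume inside the shell = 88.1 − 44.5, so 43.6 cm³.
Infill deposited = 0.20 × 43.6 = 8.72 cm³.
Deposited volume = 44.5 + 8.72 = 53.22 cm³.
Mass: 53.22 × 1.21 → 64.3962 g.

64.4 g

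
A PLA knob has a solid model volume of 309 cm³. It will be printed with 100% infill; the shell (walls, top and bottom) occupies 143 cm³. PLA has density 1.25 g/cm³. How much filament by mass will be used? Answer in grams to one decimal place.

Infill region = 309 − 143 = 166 cm³.
Infill deposited = 1.00 × 166 = 166 cm³.
Total printed volume = 143 + 166 = 309 cm³.
Mass: 309 × 1.25 → 386.25 g.

386.3 g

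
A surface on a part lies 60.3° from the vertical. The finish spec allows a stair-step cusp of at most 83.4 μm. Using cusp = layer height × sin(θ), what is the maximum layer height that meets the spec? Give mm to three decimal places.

t = h_c / sin θ = 0.0834 / 0.8686 = 0.096 mm.

0.096 mm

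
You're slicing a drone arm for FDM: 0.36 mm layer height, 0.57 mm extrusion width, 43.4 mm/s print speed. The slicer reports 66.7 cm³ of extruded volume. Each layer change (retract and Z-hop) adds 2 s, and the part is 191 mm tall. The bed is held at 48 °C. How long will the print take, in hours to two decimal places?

Line area = 0.36 × 0.57 = 0.2052 mm².
Path length: 66700 mm³ / 0.2052 mm² → 325048.7 mm.
Extrusion time = 325048.7 / 43.4 = 7489.6 s.
Number of layers: 191 / 0.36 → 531 (rounded up).
Layer-change overhead = 531 × 2, so 1062 s.
Altogether 7489.6 + 1062 = 8551.6 s, i.e. 2.38 hours.

2.38 hours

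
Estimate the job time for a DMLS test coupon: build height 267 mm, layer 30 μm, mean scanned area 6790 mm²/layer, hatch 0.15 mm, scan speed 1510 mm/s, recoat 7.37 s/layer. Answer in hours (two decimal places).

Number of layers: 267 / 0.03 → 8900 (rounded up).
Hatch length per layer = 6790 / 0.15 = 45266.7 mm.
Laser time per layer: 45266.7 / 1510 → 29.9779 s.
Time per layer = 29.9779 + 7.37, so 37.3479 s.
Build time = 8900 × 37.3479 = 332396.31 s = 92.33 hours.

92.33 hours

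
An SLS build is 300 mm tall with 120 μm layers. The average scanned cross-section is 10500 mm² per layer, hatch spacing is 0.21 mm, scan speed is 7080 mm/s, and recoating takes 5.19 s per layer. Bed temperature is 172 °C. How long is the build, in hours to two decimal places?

Layer count = ceil(300 / 0.12) = 2500.
Per-layer scan distance = 10500 / 0.21, so 50000 mm.
Laser time per layer: 50000 / 7080 → 7.0621 s.
Layer cycle: 7.0621 + 5.19 → 12.2521 s.
2500 layers × 12.2521 s/layer = 30630.25 s, i.e. 8.51 hours.

8.51 hours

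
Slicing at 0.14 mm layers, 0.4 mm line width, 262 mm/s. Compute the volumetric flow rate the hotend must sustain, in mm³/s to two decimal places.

14.67

Bead cross-section = 0.14 × 0.4 = 0.056 mm².
Volumetric flow = 262 × 0.056 = 14.67 mm³/s.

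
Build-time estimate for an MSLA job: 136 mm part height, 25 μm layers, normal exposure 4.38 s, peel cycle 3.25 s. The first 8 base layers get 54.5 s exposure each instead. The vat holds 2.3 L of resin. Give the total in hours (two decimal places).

11.64 hours

Number of layers: 136 / 0.025 → 5440 (rounded up).
Burn-in layers: 8 × (54.5 + 3.25) → 462 s.
Normal layers: 5432 × (4.38 + 3.25) → 41446.16 s.
Total = 462 + 41446.16 = 41908.16 s = 11.64 hours.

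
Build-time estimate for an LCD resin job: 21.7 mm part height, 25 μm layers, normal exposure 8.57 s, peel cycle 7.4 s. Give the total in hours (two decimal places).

3.85 hours

Layers = ⌈21.7/0.025⌉ = 868.
Cycle time = 8.57 + 7.4, so 15.97 s.
Build time: 868 × 15.97 s = 13861.96 s, i.e. 3.85 hours.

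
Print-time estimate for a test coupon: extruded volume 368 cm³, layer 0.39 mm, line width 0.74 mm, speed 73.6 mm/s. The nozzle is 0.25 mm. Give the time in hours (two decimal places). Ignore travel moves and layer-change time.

4.81 hours

Line area = 0.39 × 0.74, so 0.2886 mm².
Path length: 368000 mm³ / 0.2886 mm² → 1275121.3 mm.
Time extruding = 1275121.3 / 73.6 = 17325 s.
That's 17325 s → 4.81 hours.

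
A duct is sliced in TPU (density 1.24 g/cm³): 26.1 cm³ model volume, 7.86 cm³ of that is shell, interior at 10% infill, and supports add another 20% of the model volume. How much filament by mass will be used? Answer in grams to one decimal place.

18.5 g

Infill region: 26.1 − 7.86 → 18.24 cm³.
Infill deposited = 0.10 × 18.24 = 1.824 cm³.
Support = 0.20 × 26.1, so 5.22 cm³.
Deposited volume = 7.86 + 1.824 + 5.22, so 14.904 cm³.
Mass = 14.904 × 1.24, so 18.48096 g.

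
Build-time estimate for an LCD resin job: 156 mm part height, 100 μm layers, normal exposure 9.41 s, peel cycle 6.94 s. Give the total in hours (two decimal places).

7.09 hours

Layer count = ceil(156 / 0.1) = 1560.
Cycle time = 9.41 + 6.94, so 16.35 s.
Build time: 1560 × 16.35 s = 25506 s, i.e. 7.09 hours.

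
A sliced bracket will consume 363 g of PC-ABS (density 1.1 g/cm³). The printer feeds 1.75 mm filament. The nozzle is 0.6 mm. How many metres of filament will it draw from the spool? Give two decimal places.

Extruded volume: 363/1.1 = 330 cm³ (330000 mm³).
Cross-section of 1.75 mm filament: π·(1.75/2)² = 2.4053 mm².
Length = 330000 / 2.4053 = 137197.02 mm = 137.20 m.

137.20 m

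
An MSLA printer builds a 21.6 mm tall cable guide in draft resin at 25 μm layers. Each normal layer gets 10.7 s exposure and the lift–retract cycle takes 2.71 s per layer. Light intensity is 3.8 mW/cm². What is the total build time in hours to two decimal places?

3.22 hours

Layers = ⌈21.6/0.025⌉ = 864.
Each layer takes = 10.7 + 2.71, so 13.41 s.
Total = 864 × 13.41 = 11586.24 s = 3.22 hours.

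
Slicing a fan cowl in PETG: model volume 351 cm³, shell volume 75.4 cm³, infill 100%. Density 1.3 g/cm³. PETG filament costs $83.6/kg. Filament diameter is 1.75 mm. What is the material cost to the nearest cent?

$38.15

Infill region: 351 − 75.4 → 275.6 cm³.
Deposited infill = 1.00 × 275.6, so 275.6 cm³.
Total extruded: 75.4 + 275.6 → 351 cm³.
Mass = 351 × 1.3, so 456.3 g.
At $83.6/kg: 456.3/1000 × 83.6 = $38.15.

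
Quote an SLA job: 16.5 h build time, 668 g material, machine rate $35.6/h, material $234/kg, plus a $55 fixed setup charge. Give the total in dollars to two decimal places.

Machine cost: 35.6 × 16.5 → $587.40.
Material cost = 234 × 668/1000, so $156.312.
Total = 587.40 + 156.312 + 55 = 798.712 ≈ $798.71.

$798.71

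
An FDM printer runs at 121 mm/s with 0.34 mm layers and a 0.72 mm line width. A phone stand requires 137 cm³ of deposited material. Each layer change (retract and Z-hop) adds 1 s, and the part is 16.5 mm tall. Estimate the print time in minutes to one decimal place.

77.9 minutes

Line area = 0.34 × 0.72 = 0.2448 mm².
Toolpath length = 137 cm³ / 0.2448 mm² = 137000 / 0.2448 = 559640.5 mm.
Time extruding = 559640.5 / 121, so 4625.1 s.
Number of layers: 16.5 / 0.34 → 49 (rounded up).
Non-print overhead = 49 × 1 = 49 s.
Total = 4625.1 + 49 = 4674.1 s = 77.9 minutes.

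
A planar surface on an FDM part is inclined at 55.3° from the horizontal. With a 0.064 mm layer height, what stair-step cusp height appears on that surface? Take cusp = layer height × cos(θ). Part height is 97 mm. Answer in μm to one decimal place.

36.4 μm

h_c = t·cos θ = 0.064 × 0.5693 = 0.036435 mm (36.4 μm).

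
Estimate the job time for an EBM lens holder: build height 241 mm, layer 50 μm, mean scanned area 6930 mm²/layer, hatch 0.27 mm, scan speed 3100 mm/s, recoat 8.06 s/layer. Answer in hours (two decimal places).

Layer count = ceil(241 / 0.05) = 4820.
Per-layer scan distance = 6930 / 0.27 = 25666.7 mm.
Scan time per layer: 25666.7 / 3100 → 8.2796 s.
Time per layer = 8.2796 + 8.06 = 16.3396 s.
Build time = 4820 × 16.3396 = 78756.872 s = 21.88 hours.

21.88 hours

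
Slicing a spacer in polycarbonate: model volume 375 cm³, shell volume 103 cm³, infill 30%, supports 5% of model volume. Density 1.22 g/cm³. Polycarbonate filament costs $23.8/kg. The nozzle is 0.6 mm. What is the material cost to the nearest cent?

Interior volume: 375 − 103 → 272 cm³.
Deposited infill: 0.30 × 272 → 81.6 cm³.
Support = 0.05 × 375, so 18.75 cm³.
Total extruded = 103 + 81.6 + 18.75, so 203.35 cm³.
Mass = 203.35 × 1.22, so 248.087 g.
Cost = 248.087 g / 1000 × $23.8/kg = $5.90.

$5.90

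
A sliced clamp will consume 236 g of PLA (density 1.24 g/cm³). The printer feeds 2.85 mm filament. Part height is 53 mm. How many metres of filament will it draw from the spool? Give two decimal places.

29.83 m

Extruded volume: 236/1.24 = 190.3226 cm³ (190322.6 mm³).
A = π r² = π × 1.425² = 6.3794 mm².
Length = 190322.6 / 6.3794 = 29833.93 mm = 29.83 m.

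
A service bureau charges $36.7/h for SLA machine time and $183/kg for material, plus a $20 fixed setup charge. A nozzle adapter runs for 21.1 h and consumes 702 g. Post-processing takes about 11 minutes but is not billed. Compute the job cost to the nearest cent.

Time charge = 36.7 × 21.1, so $774.37.
Material cost: 183 × 702/1000 → $128.466.
Adding setup: 774.37 + 128.466 + 20 → 922.836 ≈ $922.84.

$922.84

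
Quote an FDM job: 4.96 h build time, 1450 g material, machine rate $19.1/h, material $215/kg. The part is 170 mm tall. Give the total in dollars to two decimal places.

Machine-time cost = 19.1 × 4.96, so $94.736.
Feedstock cost: 215 × 1450/1000 → $311.75.
Job cost: 94.736 + 311.75 = 406.486 ≈ $406.49.

$406.49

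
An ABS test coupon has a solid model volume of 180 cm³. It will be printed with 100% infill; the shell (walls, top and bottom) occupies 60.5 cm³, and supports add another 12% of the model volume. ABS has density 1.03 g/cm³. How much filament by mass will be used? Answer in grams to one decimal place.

Interior volume = 180 − 60.5, so 119.5 cm³.
Deposited infill = 1.00 × 119.5 = 119.5 cm³.
Support = 0.12 × 180 = 21.6 cm³.
Total printed volume = 60.5 + 119.5 + 21.6 = 201.6 cm³.
Mass = 201.6 × 1.03, so 207.648 g.

207.6 g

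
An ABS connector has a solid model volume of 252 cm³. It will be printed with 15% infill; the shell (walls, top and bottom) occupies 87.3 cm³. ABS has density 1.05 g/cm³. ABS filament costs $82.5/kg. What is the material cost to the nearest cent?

Infill region: 252 − 87.3 → 164.7 cm³.
Infill volume: 0.15 × 164.7 → 24.705 cm³.
Total extruded = 87.3 + 24.705, so 112.005 cm³.
Mass = 112.005 × 1.05, so 117.60525 g.
Cost = 117.60525 g / 1000 × $82.5/kg = $9.70.

$9.70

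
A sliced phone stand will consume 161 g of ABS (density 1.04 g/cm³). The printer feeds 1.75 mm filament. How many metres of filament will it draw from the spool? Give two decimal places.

Extruded volume: 161/1.04 = 154.8077 cm³ (154807.7 mm³).
Cross-section of 1.75 mm filament: π·(1.75/2)² = 2.4053 mm².
L = V/A = 154807.7/2.4053 = 64361.08 mm → 64.36 m.

64.36 m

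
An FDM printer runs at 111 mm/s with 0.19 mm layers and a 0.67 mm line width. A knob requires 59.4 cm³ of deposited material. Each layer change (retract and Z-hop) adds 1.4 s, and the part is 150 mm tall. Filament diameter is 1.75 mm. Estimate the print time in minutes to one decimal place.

Bead cross-section = 0.19 × 0.67 = 0.1273 mm².
Toolpath length = 59.4 cm³ / 0.1273 mm² = 59400 / 0.1273 = 466614.3 mm.
Time extruding: 466614.3 / 111 → 4203.7 s.
Number of layers: 150 / 0.19 → 790 (rounded up).
Layer-change overhead = 790 × 1.4, so 1106 s.
Total = 4203.7 + 1106 = 5309.7 s = 88.5 minutes.

88.5 minutes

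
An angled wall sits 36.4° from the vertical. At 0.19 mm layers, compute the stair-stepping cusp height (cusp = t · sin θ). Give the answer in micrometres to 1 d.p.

sin(36.4°) = 0.5934, so cusp = 0.19 × 0.5934 = 0.112746 mm → 112.7 μm.

112.7 μm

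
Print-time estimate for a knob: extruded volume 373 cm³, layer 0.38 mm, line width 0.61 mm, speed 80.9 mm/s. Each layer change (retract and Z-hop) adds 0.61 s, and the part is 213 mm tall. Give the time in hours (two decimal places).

5.62 hours

Line area: 0.38 × 0.61 → 0.2318 mm².
Path length: 373000 mm³ / 0.2318 mm² → 1609145.8 mm.
Print-move time: 1609145.8 / 80.9 → 19890.6 s.
Number of layers: 213 / 0.38 → 561 (rounded up).
Layer-change overhead: 561 × 0.61 → 342.21 s.
Total = 19890.6 + 342.21 = 20232.81 s = 5.62 hours.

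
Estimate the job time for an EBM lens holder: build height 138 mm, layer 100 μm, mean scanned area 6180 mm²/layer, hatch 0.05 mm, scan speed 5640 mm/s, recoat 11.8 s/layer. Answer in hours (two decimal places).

Number of layers: 138 / 0.1 → 1380 (rounded up).
Hatch length per layer: 6180 / 0.05 → 123600 mm.
Beam time per layer = 123600 / 5640 = 21.9149 s.
Time per layer = 21.9149 + 11.8, so 33.7149 s.
1380 layers × 33.7149 s/layer = 46526.562 s, i.e. 12.92 hours.

12.92 hours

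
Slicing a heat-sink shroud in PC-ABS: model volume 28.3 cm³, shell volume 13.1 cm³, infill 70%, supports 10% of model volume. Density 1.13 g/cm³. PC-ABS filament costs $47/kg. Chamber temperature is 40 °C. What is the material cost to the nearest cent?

Interior volume: 28.3 − 13.1 → 15.2 cm³.
Infill deposited: 0.70 × 15.2 → 10.64 cm³.
Support: 0.10 × 28.3 → 2.83 cm³.
Total extruded: 13.1 + 10.64 + 2.83 → 26.57 cm³.
Mass = 26.57 × 1.13 = 30.0241 g.
Cost = 30.0241 g / 1000 × $47/kg = $1.41.

$1.41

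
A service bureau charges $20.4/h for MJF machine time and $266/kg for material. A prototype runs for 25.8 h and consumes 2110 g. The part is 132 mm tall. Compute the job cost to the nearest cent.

Machine cost: 20.4 × 25.8 → $526.32.
Material cost = 266 × 2110/1000, so $561.26.
Job cost: 526.32 + 561.26 = $1087.58.

$1087.58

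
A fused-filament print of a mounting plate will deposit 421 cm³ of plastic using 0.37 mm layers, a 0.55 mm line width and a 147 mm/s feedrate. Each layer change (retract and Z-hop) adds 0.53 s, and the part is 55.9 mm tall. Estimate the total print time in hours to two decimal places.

Extrusion cross-section: 0.37 × 0.55 → 0.2035 mm².
Toolpath length = 421 cm³ / 0.2035 mm² = 421000 / 0.2035 = 2068796.1 mm.
Time extruding = 2068796.1 / 147 = 14073.4 s.
Number of layers: 55.9 / 0.37 → 152 (rounded up).
Z-hop total = 152 × 0.53 = 80.56 s.
Total = 14073.4 + 80.56 = 14153.96 s = 3.93 hours.

3.93 hours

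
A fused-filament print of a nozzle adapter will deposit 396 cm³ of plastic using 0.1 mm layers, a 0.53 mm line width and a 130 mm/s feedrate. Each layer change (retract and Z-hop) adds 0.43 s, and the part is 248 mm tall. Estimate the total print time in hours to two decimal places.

Bead cross-section = 0.1 × 0.53 = 0.053 mm².
Toolpath length = 396 cm³ / 0.053 mm² = 396000 / 0.053 = 7471698.1 mm.
Time extruding: 7471698.1 / 130 → 57474.6 s.
Layer count = ceil(248 / 0.1) = 2480.
Non-print overhead = 2480 × 0.43 = 1066.4 s.
Total = 57474.6 + 1066.4 = 58541 s = 16.26 hours.

16.26 hours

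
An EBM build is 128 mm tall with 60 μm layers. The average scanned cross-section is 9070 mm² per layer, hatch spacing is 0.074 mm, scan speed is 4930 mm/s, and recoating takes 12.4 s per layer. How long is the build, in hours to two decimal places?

22.09 hours

Number of layers: 128 / 0.06 → 2134 (rounded up).
Per-layer scan distance = 9070 / 0.074, so 122567.6 mm.
Beam time per layer = 122567.6 / 4930, so 24.8616 s.
Per-layer time = 24.8616 + 12.4, so 37.2616 s.
2134 layers × 37.2616 s/layer = 79516.2544 s, i.e. 22.09 hours.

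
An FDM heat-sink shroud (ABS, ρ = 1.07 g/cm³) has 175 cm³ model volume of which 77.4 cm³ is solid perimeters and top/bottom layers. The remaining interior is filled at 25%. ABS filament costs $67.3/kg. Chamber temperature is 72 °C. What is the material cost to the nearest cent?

Interior volume = 175 − 77.4 = 97.6 cm³.
Infill deposited = 0.25 × 97.6, so 24.4 cm³.
Deposited volume: 77.4 + 24.4 → 101.8 cm³.
Mass = 101.8 × 1.07 = 108.926 g.
At $67.3/kg: 108.926/1000 × 67.3 = $7.33.

$7.33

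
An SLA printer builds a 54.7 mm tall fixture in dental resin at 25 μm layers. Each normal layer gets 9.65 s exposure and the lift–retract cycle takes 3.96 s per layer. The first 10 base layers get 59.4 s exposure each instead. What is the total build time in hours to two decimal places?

8.41 hours

Number of layers: 54.7 / 0.025 → 2188 (rounded up).
Burn-in layers = 10 × (59.4 + 3.96), so 633.6 s.
Regular layers = 2178 × (9.65 + 3.96), so 29642.58 s.
Sum: 633.6 + 29642.58 = 30276.18 s → 8.41 hours.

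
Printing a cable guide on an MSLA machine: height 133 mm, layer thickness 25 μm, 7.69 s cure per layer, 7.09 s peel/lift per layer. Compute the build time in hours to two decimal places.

21.84 hours

Layers = ⌈133/0.025⌉ = 5320.
Each layer takes = 7.69 + 7.09 = 14.78 s.
Total = 5320 × 14.78 = 78629.6 s = 21.84 hours.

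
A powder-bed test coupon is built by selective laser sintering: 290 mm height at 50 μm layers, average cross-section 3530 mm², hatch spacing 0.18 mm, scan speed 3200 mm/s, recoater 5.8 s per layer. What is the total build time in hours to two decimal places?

19.22 hours

Number of layers: 290 / 0.05 → 5800 (rounded up).
Per-layer scan distance: 3530 / 0.18 → 19611.1 mm.
Laser time per layer = 19611.1 / 3200 = 6.1285 s.
Layer cycle = 6.1285 + 5.8 = 11.9285 s.
Build time = 5800 × 11.9285 = 69185.3 s = 19.22 hours.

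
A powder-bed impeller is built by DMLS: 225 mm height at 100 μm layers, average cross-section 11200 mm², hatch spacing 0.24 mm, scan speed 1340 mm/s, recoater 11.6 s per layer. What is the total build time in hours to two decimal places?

Layers = ⌈225/0.1⌉ = 2250.
Per-layer scan distance = 11200 / 0.24, so 46666.7 mm.
Per-layer scan time = 46666.7 / 1340, so 34.8259 s.
Time per layer: 34.8259 + 11.6 → 46.4259 s.
2250 layers × 46.4259 s/layer = 104458.275 s, i.e. 29.02 hours.

29.02 hours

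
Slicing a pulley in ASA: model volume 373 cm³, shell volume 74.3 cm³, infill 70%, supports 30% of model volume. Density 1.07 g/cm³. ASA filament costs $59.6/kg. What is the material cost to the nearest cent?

Volume inside the shell = 373 − 74.3, so 298.7 cm³.
Deposited infill = 0.70 × 298.7 = 209.09 cm³.
Support = 0.30 × 373, so 111.9 cm³.
Total extruded = 74.3 + 209.09 + 111.9, so 395.29 cm³.
Mass: 395.29 × 1.07 → 422.9603 g.
Cost = 422.9603 g / 1000 × $59.6/kg = $25.21.

$25.21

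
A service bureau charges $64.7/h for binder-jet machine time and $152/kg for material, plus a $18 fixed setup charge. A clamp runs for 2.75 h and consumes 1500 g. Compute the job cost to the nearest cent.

$423.93

Machine-time cost = 64.7 × 2.75, so $177.925.
Feedstock cost = 152 × 1500/1000, so $228.00.
Adding setup: 177.925 + 228.00 + 18 → 423.925 ≈ $423.93.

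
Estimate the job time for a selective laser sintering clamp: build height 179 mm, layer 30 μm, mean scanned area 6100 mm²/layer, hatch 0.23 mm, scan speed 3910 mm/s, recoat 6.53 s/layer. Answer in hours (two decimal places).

Layers = ⌈179/0.03⌉ = 5967.
Per-layer scan distance: 6100 / 0.23 → 26521.7 mm.
Laser time per layer: 26521.7 / 3910 → 6.783 s.
Time per layer: 6.783 + 6.53 → 13.313 s.
5967 layers × 13.313 s/layer = 79438.671 s, i.e. 22.07 hours.

22.07 hours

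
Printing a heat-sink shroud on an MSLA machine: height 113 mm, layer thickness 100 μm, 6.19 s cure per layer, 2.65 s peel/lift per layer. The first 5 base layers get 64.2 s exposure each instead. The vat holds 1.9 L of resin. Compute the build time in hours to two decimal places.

Layer count = ceil(113 / 0.1) = 1130.
Bottom layers = 5 × (64.2 + 2.65), so 334.25 s.
Remaining layers: 1125 × (6.19 + 2.65) → 9945 s.
Total = 334.25 + 9945 = 10279.25 s = 2.86 hours.

2.86 hours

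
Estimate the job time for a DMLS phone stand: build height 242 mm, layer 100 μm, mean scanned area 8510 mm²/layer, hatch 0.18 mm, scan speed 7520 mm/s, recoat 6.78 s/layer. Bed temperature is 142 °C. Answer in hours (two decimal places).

8.78 hours

Layers = ⌈242/0.1⌉ = 2420.
Per-layer scan distance: 8510 / 0.18 → 47277.8 mm.
Scan time per layer: 47277.8 / 7520 → 6.2869 s.
Per-layer time = 6.2869 + 6.78, so 13.0669 s.
2420 layers × 13.0669 s/layer = 31621.898 s, i.e. 8.78 hours.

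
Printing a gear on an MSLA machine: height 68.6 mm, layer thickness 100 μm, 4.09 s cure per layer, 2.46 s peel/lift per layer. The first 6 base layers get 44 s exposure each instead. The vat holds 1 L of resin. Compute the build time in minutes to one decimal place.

78.9 minutes

Layer count = ceil(68.6 / 0.1) = 686.
Bottom layers = 6 × (44 + 2.46), so 278.76 s.
Remaining layers: 680 × (4.09 + 2.46) → 4454 s.
Total = 278.76 + 4454 = 4732.76 s = 78.9 minutes.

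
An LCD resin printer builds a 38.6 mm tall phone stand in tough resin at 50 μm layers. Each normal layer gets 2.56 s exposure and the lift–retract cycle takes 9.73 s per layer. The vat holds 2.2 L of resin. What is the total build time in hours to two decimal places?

Number of layers: 38.6 / 0.05 → 772 (rounded up).
Cycle time = 2.56 + 9.73 = 12.29 s.
Total = 772 × 12.29 = 9487.88 s = 2.64 hours.

2.64 hours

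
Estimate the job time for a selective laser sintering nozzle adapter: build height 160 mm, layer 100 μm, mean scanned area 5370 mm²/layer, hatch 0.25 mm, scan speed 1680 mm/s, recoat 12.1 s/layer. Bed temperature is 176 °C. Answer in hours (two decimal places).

Number of layers: 160 / 0.1 → 1600 (rounded up).
Per-layer scan distance = 5370 / 0.25, so 21480 mm.
Laser time per layer = 21480 / 1680 = 12.7857 s.
Per-layer time = 12.7857 + 12.1 = 24.8857 s.
Total: 1600 × 24.8857 s = 39817.12 s → 11.06 hours.

11.06 hours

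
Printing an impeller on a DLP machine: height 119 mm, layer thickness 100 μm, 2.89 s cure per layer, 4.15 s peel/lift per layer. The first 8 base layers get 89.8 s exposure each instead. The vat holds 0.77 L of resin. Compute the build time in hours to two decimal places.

Layer count = ceil(119 / 0.1) = 1190.
Burn-in layers: 8 × (89.8 + 4.15) → 751.6 s.
Remaining layers = 1182 × (2.89 + 4.15), so 8321.28 s.
Sum: 751.6 + 8321.28 = 9072.88 s → 2.52 hours.

2.52 hours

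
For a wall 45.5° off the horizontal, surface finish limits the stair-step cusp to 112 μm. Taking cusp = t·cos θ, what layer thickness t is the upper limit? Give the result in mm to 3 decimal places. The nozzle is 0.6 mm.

t = h_c / cos θ = 0.112 / 0.7009 = 0.160 mm.

0.160 mm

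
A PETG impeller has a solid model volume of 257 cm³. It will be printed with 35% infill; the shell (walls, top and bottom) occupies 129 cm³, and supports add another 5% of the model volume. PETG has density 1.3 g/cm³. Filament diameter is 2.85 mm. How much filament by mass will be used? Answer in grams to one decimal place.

242.6 g

Infill region = 257 − 129 = 128 cm³.
Infill volume = 0.35 × 128, so 44.8 cm³.
Support = 0.05 × 257 = 12.85 cm³.
Total printed volume: 129 + 44.8 + 12.85 → 186.65 cm³.
Mass = 186.65 × 1.3 = 242.645 g.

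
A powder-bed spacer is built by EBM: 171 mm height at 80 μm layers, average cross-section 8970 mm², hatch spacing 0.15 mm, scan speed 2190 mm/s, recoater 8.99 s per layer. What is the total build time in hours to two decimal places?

21.56 hours

Number of layers: 171 / 0.08 → 2138 (rounded up).
Per-layer scan distance: 8970 / 0.15 → 59800 mm.
Scan time per layer: 59800 / 2190 → 27.3059 s.
Layer cycle = 27.3059 + 8.99 = 36.2959 s.
Total: 2138 × 36.2959 s = 77600.6342 s → 21.56 hours.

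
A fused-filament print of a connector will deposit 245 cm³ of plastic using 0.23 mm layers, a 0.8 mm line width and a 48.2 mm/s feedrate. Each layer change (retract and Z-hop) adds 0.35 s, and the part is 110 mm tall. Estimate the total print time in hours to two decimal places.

7.72 hours

Extrusion cross-section = 0.23 × 0.8 = 0.184 mm².
Toolpath length = 245 cm³ / 0.184 mm² = 245000 / 0.184 = 1331521.7 mm.
Print-move time = 1331521.7 / 48.2, so 27624.9 s.
Layers = ⌈110/0.23⌉ = 479.
Layer-change overhead = 479 × 0.35 = 167.65 s.
Altogether 27624.9 + 167.65 = 27792.55 s, i.e. 7.72 hours.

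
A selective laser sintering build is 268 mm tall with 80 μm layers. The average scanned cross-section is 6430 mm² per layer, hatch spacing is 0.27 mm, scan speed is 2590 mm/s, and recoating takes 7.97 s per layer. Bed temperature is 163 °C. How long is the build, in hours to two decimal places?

Layers = ⌈268/0.08⌉ = 3350.
Per-layer scan distance: 6430 / 0.27 → 23814.8 mm.
Scan time per layer = 23814.8 / 2590 = 9.1949 s.
Layer cycle: 9.1949 + 7.97 → 17.1649 s.
3350 layers × 17.1649 s/layer = 57502.415 s, i.e. 15.97 hours.

15.97 hours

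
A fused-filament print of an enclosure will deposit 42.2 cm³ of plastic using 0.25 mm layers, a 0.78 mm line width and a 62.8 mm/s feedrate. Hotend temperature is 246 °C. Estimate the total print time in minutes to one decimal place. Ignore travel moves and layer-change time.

Extrusion cross-section = 0.25 × 0.78, so 0.195 mm².
Total extruded path = 42200/0.195 = 216410.3 mm.
Extrusion time: 216410.3 / 62.8 → 3446 s.
Converting: 3446 s = 57.4 minutes.

57.4 minutes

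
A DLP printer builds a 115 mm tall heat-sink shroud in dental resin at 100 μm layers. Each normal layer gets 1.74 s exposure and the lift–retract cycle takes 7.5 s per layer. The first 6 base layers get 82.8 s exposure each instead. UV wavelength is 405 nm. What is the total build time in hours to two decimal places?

Number of layers: 115 / 0.1 → 1150 (rounded up).
Bottom layers = 6 × (82.8 + 7.5), so 541.8 s.
Normal layers = 1144 × (1.74 + 7.5) = 10570.56 s.
Sum: 541.8 + 10570.56 = 11112.36 s → 3.09 hours.

3.09 hours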